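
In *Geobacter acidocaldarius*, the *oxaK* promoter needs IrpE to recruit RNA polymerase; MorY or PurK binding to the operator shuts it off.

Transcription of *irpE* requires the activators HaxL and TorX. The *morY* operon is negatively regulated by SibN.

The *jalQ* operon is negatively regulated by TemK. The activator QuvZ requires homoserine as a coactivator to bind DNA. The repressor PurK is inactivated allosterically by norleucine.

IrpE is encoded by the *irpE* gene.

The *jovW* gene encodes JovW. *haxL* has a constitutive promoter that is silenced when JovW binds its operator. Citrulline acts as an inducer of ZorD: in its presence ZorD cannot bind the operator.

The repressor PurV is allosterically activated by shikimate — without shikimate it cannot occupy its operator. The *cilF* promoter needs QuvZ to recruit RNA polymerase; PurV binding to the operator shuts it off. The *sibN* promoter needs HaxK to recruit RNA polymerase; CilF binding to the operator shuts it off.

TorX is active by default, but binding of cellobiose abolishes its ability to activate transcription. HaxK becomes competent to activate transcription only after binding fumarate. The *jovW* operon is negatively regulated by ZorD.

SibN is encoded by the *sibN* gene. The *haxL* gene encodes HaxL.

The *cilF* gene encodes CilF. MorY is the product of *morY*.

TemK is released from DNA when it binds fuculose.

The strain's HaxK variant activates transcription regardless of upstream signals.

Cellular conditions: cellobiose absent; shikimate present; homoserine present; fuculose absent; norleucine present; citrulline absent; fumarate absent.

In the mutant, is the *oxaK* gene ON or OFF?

Citrulline is absent, so ZorD is active.
With repressor ZorD bound, *jovW* is not transcribed.
So JovW is not produced.
With no repressor bound, *haxL* is transcribed.
So HaxL is produced and active.
Cellobiose is absent, so TorX is active.
No repressor is bound and HaxL and TorX are active, so *irpE* is transcribed.
So IrpE is produced and active.
HaxK is constitutively active in this strain.
Shikimate is present, so PurV is active.
Homoserine is present, so QuvZ is active.
With repressor PurV bound, *cilF* is not transcribed.
So CilF is not produced.
No repressor is bound and HaxK is active, so *sibN* is transcribed.
So SibN is produced and active.
With repressor SibN bound, *morY* is not transcribed.
So MorY is not produced.
Norleucine is present, so PurK is inactive.
No repressor is bound and IrpE is active, so *oxaK* is transcribed.

ON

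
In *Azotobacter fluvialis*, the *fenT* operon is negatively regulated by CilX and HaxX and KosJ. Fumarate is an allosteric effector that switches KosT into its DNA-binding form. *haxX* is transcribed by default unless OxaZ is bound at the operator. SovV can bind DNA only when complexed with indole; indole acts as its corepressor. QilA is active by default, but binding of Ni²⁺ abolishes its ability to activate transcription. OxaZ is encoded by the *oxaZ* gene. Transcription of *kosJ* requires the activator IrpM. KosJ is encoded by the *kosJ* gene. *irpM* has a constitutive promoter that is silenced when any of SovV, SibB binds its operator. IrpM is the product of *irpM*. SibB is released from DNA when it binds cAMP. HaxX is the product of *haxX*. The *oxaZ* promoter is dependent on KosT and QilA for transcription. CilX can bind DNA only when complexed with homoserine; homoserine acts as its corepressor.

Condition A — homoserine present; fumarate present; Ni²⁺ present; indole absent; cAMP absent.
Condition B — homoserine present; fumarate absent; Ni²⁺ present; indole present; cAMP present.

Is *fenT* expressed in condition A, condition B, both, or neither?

neither

Condition A:
Homoserine is present, so CilX is active.
Fumarate is present, so KosT is active.
Ni²⁺ is present, so QilA is inactive.
Required activator QilA is absent, so *oxaZ* is not transcribed.
So OxaZ is not produced.
With no repressor bound, *haxX* is transcribed.
So HaxX is produced and active.
Indole is absent, so SovV is inactive.
cAMP is absent, so SibB is active.
With repressor SibB bound, *irpM* is not transcribed.
So IrpM is not produced.
Required activator IrpM is absent, so *kosJ* is not transcribed.
So KosJ is not produced.
With repressor CilX bound, *fenT* is not transcribed.
→ *fenT* is OFF in A.
Condition B:
Homoserine is present, so CilX is active.
Fumarate is absent, so KosT is inactive.
Ni²⁺ is present, so QilA is inactive.
Required activator KosT is absent, so *oxaZ* is not transcribed.
So OxaZ is not produced.
With no repressor bound, *haxX* is transcribed.
So HaxX is produced and active.
Indole is present, so SovV is active.
cAMP is present, so SibB is inactive.
With repressor SovV bound, *irpM* is not transcribed.
So IrpM is not produced.
Required activator IrpM is absent, so *kosJ* is not transcribed.
So KosJ is not produced.
With repressor CilX bound, *fenT* is not transcribed.
→ *fenT* is OFF in B.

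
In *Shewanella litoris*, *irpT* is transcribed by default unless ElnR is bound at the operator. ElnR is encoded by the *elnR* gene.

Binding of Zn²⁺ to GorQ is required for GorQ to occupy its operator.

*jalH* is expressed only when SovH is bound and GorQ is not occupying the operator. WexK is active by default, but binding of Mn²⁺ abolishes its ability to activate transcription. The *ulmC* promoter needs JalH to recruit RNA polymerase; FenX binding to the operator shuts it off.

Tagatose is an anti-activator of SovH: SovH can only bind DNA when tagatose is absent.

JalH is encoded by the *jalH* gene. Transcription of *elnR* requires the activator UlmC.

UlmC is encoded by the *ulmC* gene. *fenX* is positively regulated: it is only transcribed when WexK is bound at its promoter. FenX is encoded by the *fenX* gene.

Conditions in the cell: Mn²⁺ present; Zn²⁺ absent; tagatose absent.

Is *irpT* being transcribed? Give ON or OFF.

Tagatose is absent, so SovH is active.
Zn²⁺ is absent, so GorQ is inactive.
No repressor is bound and SovH is active, so *jalH* is transcribed.
So JalH is produced and active.
Mn²⁺ is present, so WexK is inactive.
Required activator WexK is absent, so *fenX* is not transcribed.
So FenX is not produced.
No repressor is bound and JalH is active, so *ulmC* is transcribed.
So UlmC is produced and active.
No repressor is bound and UlmC is active, so *elnR* is transcribed.
So ElnR is produced and active.
With repressor ElnR bound, *irpT* is not transcribed.

OFF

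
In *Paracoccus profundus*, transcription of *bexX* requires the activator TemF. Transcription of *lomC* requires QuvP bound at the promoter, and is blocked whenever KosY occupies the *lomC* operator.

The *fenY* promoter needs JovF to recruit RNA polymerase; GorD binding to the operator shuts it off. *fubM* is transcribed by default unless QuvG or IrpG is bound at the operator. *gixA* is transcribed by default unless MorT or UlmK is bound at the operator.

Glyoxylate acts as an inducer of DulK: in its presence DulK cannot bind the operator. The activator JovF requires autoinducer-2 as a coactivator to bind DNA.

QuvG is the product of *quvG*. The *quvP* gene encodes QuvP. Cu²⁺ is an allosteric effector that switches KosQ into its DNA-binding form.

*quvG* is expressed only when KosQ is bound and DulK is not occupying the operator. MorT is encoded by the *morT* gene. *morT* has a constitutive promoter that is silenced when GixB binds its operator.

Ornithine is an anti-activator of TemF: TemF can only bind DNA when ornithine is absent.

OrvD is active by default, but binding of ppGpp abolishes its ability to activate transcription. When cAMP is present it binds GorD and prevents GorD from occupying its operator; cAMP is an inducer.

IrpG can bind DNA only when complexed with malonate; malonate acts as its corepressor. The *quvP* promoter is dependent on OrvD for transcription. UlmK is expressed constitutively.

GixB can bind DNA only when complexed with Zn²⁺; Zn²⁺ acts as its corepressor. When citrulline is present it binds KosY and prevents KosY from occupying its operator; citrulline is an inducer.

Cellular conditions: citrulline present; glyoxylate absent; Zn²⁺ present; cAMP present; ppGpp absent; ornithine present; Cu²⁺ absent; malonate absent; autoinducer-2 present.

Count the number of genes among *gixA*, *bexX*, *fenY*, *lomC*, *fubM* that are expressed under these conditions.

3

Zn²⁺ is present, so GixB is active.
With repressor GixB bound, *morT* is not transcribed.
So MorT is not produced.
UlmK is produced constitutively and is active.
With repressor UlmK bound, *gixA* is not transcribed.
→ *gixA* is OFF.
Ornithine is present, so TemF is inactive.
Required activator TemF is absent, so *bexX* is not transcribed.
→ *bexX* is OFF.
Autoinducer-2 is present, so JovF is active.
cAMP is present, so GorD is inactive.
No repressor is bound and JovF is active, so *fenY* is transcribed.
→ *fenY* is ON.
Citrulline is present, so KosY is inactive.
ppGpp is absent, so OrvD is active.
No repressor is bound and OrvD is active, so *quvP* is transcribed.
So QuvP is produced and active.
No repressor is bound and QuvP is active, so *lomC* is transcribed.
→ *lomC* is ON.
Glyoxylate is absent, so DulK is active.
Cu²⁺ is absent, so KosQ is inactive.
With repressor DulK bound, *quvG* is not transcribed.
So QuvG is not produced.
Malonate is absent, so IrpG is inactive.
With no repressor bound, *fubM* is transcribed.
→ *fubM* is ON.
3 of the 5 genes are transcribed.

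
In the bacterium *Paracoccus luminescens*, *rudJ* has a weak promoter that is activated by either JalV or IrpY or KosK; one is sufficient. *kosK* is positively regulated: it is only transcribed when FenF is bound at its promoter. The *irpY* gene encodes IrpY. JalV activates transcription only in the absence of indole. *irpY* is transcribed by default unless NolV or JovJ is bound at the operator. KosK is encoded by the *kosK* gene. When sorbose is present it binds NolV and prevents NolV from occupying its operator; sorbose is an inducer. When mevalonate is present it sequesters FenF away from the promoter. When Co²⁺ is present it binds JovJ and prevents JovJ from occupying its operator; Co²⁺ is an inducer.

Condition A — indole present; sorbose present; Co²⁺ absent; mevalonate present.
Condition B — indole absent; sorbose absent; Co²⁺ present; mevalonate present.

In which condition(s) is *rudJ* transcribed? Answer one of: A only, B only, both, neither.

Condition A:
Indole is present, so JalV is inactive.
Sorbose is present, so NolV is inactive.
Co²⁺ is absent, so JovJ is active.
With repressor JovJ bound, *irpY* is not transcribed.
So IrpY is not produced.
Mevalonate is present, so FenF is inactive.
Required activator FenF is absent, so *kosK* is not transcribed.
So KosK is not produced.
No activator is available at the *rudJ* promoter, so *rudJ* is not transcribed.
→ *rudJ* is OFF in A.
Condition B:
Indole is absent, so JalV is active.
Sorbose is absent, so NolV is active.
Co²⁺ is present, so JovJ is inactive.
With repressor NolV bound, *irpY* is not transcribed.
So IrpY is not produced.
Mevalonate is present, so FenF is inactive.
Required activator FenF is absent, so *kosK* is not transcribed.
So KosK is not produced.
Activator JalV is present, so *rudJ* is transcribed.
→ *rudJ* is ON in B.

B only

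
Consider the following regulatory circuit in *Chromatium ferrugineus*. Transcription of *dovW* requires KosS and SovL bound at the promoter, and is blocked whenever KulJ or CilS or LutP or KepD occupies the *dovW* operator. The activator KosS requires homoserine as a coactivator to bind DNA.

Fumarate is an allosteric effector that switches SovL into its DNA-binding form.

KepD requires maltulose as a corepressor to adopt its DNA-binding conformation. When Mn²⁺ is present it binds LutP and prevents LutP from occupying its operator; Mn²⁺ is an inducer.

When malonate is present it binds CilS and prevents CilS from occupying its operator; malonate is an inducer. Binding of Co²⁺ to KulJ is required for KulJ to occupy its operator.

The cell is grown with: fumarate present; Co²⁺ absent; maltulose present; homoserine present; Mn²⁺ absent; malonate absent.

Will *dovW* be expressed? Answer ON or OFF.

OFF

Co²⁺ is absent, so KulJ is inactive.
Malonate is absent, so CilS is active.
Mn²⁺ is absent, so LutP is active.
Maltulose is present, so KepD is active.
Homoserine is present, so KosS is active.
Fumarate is present, so SovL is active.
With repressor CilS bound, *dovW* is not transcribed.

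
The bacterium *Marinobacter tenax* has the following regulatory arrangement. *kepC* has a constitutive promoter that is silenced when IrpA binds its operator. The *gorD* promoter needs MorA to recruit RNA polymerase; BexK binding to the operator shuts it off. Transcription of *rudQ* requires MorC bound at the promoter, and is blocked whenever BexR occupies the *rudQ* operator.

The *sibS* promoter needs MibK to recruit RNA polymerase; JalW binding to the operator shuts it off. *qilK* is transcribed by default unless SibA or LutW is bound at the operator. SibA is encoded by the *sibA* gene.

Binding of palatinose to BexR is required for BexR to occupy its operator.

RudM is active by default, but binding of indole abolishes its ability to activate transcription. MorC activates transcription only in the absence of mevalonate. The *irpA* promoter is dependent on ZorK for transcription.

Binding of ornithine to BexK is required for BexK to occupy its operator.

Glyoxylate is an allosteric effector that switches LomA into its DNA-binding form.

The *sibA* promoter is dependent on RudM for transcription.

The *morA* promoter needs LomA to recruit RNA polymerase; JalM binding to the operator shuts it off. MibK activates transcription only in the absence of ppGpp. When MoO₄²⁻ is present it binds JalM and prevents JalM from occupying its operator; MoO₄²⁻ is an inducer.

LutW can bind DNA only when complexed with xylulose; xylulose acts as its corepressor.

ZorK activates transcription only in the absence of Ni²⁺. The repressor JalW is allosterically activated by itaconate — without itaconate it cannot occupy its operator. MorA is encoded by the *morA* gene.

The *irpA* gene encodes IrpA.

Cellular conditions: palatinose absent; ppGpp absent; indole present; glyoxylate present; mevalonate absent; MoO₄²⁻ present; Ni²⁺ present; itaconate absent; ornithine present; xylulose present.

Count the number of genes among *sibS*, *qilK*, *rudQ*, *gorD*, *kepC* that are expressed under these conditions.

ppGpp is absent, so MibK is active.
Itaconate is absent, so JalW is inactive.
No repressor is bound and MibK is active, so *sibS* is transcribed.
→ *sibS* is ON.
Indole is present, so RudM is inactive.
Required activator RudM is absent, so *sibA* is not transcribed.
So SibA is not produced.
Xylulose is present, so LutW is active.
With repressor LutW bound, *qilK* is not transcribed.
→ *qilK* is OFF.
Palatinose is absent, so BexR is inactive.
Mevalonate is absent, so MorC is active.
No repressor is bound and MorC is active, so *rudQ* is transcribed.
→ *rudQ* is ON.
Glyoxylate is present, so LomA is active.
MoO₄²⁻ is present, so JalM is inactive.
No repressor is bound and LomA is active, so *morA* is transcribed.
So MorA is produced and active.
Ornithine is present, so BexK is active.
With repressor BexK bound, *gorD* is not transcribed.
→ *gorD* is OFF.
Ni²⁺ is present, so ZorK is inactive.
Required activator ZorK is absent, so *irpA* is not transcribed.
So IrpA is not produced.
With no repressor bound, *kepC* is transcribed.
→ *kepC* is ON.
3 of the 5 genes are transcribed.

3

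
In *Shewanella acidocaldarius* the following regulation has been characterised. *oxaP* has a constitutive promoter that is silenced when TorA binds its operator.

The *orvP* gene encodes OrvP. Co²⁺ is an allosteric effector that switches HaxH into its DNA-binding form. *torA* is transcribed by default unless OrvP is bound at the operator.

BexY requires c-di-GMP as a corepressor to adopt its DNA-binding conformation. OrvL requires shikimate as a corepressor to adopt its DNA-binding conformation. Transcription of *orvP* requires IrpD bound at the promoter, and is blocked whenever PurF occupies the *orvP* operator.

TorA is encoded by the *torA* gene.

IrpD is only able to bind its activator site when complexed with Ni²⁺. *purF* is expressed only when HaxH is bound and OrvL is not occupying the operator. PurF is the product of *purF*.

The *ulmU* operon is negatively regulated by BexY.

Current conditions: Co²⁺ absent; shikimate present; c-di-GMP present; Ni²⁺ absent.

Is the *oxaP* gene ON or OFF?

Shikimate is present, so OrvL is active.
Co²⁺ is absent, so HaxH is inactive.
With repressor OrvL bound, *purF* is not transcribed.
So PurF is not produced.
Ni²⁺ is absent, so IrpD is inactive.
Required activator IrpD is absent, so *orvP* is not transcribed.
So OrvP is not produced.
With no repressor bound, *torA* is transcribed.
So TorA is produced and active.
With repressor TorA bound, *oxaP* is not transcribed.

OFF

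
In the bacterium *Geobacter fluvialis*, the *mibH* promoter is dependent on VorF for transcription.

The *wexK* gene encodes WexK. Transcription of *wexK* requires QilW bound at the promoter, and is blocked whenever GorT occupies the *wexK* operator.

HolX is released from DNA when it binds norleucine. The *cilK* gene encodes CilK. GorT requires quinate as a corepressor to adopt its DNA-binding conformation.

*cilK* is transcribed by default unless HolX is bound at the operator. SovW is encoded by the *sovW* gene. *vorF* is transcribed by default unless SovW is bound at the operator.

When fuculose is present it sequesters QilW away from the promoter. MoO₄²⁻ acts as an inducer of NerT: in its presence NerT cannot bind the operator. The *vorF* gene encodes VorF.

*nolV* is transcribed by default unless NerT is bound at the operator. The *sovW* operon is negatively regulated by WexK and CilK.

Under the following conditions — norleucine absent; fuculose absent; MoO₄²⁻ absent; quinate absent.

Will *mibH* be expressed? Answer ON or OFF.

ON

Quinate is absent, so GorT is inactive.
Fuculose is absent, so QilW is active.
No repressor is bound and QilW is active, so *wexK* is transcribed.
So WexK is produced and active.
Norleucine is absent, so HolX is active.
With repressor HolX bound, *cilK* is not transcribed.
So CilK is not produced.
With repressor WexK bound, *sovW* is not transcribed.
So SovW is not produced.
With no repressor bound, *vorF* is transcribed.
So VorF is produced and active.
No repressor is bound and VorF is active, so *mibH* is transcribed.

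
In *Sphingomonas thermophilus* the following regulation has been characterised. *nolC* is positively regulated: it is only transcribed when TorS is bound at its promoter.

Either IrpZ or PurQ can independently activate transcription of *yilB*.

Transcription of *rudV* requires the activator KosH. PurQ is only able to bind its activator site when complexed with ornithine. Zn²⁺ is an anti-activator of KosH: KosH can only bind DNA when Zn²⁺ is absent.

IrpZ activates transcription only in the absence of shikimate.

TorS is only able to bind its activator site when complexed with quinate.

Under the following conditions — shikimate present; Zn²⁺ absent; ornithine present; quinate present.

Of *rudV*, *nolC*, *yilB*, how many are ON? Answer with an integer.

3

Zn²⁺ is absent, so KosH is active.
No repressor is bound and KosH is active, so *rudV* is transcribed.
→ *rudV* is ON.
Quinate is present, so TorS is active.
No repressor is bound and TorS is active, so *nolC* is transcribed.
→ *nolC* is ON.
Shikimate is present, so IrpZ is inactive.
Ornithine is present, so PurQ is active.
Activator PurQ is present, so *yilB* is transcribed.
→ *yilB* is ON.
3 of the 3 genes are transcribed.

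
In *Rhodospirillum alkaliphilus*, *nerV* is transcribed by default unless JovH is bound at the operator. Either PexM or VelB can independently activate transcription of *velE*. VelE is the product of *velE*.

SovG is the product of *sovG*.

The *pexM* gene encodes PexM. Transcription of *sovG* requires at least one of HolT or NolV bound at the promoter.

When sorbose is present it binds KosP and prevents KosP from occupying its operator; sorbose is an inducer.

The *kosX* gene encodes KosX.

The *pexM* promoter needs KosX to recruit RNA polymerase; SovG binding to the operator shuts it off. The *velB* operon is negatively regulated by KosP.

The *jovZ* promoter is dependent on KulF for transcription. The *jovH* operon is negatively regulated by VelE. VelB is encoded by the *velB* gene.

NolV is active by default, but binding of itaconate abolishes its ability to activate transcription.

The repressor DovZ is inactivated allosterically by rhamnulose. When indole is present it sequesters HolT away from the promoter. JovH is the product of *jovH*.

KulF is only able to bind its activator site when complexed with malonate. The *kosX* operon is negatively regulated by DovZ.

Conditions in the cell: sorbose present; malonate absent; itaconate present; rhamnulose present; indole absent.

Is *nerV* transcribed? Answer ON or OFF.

Indole is absent, so HolT is active.
Itaconate is present, so NolV is inactive.
Activator HolT is present, so *sovG* is transcribed.
So SovG is produced and active.
Rhamnulose is present, so DovZ is inactive.
With no repressor bound, *kosX* is transcribed.
So KosX is produced and active.
With repressor SovG bound, *pexM* is not transcribed.
So PexM is not produced.
Sorbose is present, so KosP is inactive.
With no repressor bound, *velB* is transcribed.
So VelB is produced and active.
Activator VelB is present, so *velE* is transcribed.
So VelE is produced and active.
With repressor VelE bound, *jovH* is not transcribed.
So JovH is not produced.
With no repressor bound, *nerV* is transcribed.

ON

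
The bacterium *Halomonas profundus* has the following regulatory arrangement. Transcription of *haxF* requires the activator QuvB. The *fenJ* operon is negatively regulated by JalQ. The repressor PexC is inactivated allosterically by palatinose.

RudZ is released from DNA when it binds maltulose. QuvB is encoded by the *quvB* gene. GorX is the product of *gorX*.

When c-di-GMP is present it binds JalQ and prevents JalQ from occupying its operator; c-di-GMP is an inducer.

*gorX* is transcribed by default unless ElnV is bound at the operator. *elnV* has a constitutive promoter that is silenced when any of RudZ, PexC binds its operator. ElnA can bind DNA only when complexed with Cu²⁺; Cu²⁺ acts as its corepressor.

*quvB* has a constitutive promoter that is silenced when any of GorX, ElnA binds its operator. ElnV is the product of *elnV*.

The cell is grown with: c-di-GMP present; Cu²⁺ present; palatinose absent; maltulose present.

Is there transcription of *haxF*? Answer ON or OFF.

OFF

Maltulose is present, so RudZ is inactive.
Palatinose is absent, so PexC is active.
With repressor PexC bound, *elnV* is not transcribed.
So ElnV is not produced.
With no repressor bound, *gorX* is transcribed.
So GorX is produced and active.
Cu²⁺ is present, so ElnA is active.
With repressor GorX bound, *quvB* is not transcribed.
So QuvB is not produced.
Required activator QuvB is absent, so *haxF* is not transcribed.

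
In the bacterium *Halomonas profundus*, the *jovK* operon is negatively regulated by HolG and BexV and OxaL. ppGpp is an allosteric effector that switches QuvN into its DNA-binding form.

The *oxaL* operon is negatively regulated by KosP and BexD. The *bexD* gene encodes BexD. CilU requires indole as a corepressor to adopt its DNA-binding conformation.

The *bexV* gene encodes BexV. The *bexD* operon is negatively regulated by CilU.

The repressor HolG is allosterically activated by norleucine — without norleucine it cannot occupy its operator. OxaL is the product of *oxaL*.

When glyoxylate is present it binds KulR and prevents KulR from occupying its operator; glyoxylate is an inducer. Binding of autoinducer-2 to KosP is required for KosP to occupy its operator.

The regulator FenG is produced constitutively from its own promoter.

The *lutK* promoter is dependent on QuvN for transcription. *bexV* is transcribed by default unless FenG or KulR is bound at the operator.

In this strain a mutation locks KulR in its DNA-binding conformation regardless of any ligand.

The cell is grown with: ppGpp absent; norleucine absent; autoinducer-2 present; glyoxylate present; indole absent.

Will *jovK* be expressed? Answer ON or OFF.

Norleucine is absent, so HolG is inactive.
FenG is produced constitutively and is active.
KulR is constitutively active in this strain.
With repressor FenG bound, *bexV* is not transcribed.
So BexV is not produced.
Autoinducer-2 is present, so KosP is active.
Indole is absent, so CilU is inactive.
With no repressor bound, *bexD* is transcribed.
So BexD is produced and active.
With repressor KosP bound, *oxaL* is not transcribed.
So OxaL is not produced.
With no repressor bound, *jovK* is transcribed.

ON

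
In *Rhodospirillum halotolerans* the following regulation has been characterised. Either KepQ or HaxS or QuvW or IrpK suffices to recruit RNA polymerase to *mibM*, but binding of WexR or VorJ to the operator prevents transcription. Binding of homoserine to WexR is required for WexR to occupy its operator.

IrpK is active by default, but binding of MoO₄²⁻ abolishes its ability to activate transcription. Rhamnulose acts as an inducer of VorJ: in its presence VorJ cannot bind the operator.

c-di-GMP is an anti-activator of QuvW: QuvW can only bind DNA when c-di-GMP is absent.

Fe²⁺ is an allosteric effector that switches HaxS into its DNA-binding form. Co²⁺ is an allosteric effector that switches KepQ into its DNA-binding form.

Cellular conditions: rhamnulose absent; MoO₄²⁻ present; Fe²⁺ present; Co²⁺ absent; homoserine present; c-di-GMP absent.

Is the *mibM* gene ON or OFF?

OFF

Homoserine is present, so WexR is active.
Co²⁺ is absent, so KepQ is inactive.
Fe²⁺ is present, so HaxS is active.
Rhamnulose is absent, so VorJ is active.
c-di-GMP is absent, so QuvW is active.
MoO₄²⁻ is present, so IrpK is inactive.
With repressor WexR bound, *mibM* is not transcribed.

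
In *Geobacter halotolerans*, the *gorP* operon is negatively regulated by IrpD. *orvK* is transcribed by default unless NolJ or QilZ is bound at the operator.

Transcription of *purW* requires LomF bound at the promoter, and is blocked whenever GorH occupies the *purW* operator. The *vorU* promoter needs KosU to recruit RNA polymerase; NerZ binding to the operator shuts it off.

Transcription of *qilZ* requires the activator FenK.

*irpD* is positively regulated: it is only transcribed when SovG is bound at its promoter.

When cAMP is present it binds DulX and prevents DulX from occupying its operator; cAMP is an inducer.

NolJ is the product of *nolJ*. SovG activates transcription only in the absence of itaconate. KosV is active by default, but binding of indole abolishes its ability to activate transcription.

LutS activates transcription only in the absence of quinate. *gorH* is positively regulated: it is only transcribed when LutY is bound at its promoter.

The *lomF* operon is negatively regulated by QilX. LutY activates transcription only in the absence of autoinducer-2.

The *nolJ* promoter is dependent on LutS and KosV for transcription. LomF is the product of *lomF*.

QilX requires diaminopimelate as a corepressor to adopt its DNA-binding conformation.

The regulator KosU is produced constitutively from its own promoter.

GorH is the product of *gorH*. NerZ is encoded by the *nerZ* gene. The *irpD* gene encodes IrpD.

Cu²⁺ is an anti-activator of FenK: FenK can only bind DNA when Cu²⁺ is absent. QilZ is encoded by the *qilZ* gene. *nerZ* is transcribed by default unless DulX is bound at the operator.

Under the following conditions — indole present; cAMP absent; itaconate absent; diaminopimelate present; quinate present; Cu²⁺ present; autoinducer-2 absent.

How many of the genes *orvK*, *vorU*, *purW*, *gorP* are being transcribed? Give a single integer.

Quinate is present, so LutS is inactive.
Indole is present, so KosV is inactive.
Required activator LutS is absent, so *nolJ* is not transcribed.
So NolJ is not produced.
Cu²⁺ is present, so FenK is inactive.
Required activator FenK is absent, so *qilZ* is not transcribed.
So QilZ is not produced.
With no repressor bound, *orvK* is transcribed.
→ *orvK* is ON.
KosU is produced constitutively and is active.
cAMP is absent, so DulX is active.
With repressor DulX bound, *nerZ* is not transcribed.
So NerZ is not produced.
No repressor is bound and KosU is active, so *vorU* is transcribed.
→ *vorU* is ON.
Autoinducer-2 is absent, so LutY is active.
No repressor is bound and LutY is active, so *gorH* is transcribed.
So GorH is produced and active.
Diaminopimelate is present, so QilX is active.
With repressor QilX bound, *lomF* is not transcribed.
So LomF is not produced.
With repressor GorH bound, *purW* is not transcribed.
→ *purW* is OFF.
Itaconate is absent, so SovG is active.
No repressor is bound and SovG is active, so *irpD* is transcribed.
So IrpD is produced and active.
With repressor IrpD bound, *gorP* is not transcribed.
→ *gorP* is OFF.
2 of the 4 genes are transcribed.

2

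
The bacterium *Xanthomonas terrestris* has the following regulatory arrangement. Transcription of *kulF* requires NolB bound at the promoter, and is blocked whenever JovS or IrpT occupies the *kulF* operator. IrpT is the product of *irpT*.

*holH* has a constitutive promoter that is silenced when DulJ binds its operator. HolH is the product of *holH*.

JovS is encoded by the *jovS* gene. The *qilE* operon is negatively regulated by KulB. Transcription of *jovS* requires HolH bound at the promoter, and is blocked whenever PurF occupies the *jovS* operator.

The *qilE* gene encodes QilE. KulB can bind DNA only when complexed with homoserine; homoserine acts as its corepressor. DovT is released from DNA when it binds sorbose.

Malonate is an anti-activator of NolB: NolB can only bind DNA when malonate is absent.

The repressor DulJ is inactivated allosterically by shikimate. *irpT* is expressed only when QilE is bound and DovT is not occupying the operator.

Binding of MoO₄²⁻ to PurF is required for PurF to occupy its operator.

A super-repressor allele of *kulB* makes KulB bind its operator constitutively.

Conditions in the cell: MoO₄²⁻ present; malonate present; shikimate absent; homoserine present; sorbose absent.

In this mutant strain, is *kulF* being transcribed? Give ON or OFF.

OFF

Shikimate is absent, so DulJ is active.
With repressor DulJ bound, *holH* is not transcribed.
So HolH is not produced.
MoO₄²⁻ is present, so PurF is active.
With repressor PurF bound, *jovS* is not transcribed.
So JovS is not produced.
Malonate is present, so NolB is inactive.
KulB is constitutively active in this strain.
With repressor KulB bound, *qilE* is not transcribed.
So QilE is not produced.
Sorbose is absent, so DovT is active.
With repressor DovT bound, *irpT* is not transcribed.
So IrpT is not produced.
Required activator NolB is absent, so *kulF* is not transcribed.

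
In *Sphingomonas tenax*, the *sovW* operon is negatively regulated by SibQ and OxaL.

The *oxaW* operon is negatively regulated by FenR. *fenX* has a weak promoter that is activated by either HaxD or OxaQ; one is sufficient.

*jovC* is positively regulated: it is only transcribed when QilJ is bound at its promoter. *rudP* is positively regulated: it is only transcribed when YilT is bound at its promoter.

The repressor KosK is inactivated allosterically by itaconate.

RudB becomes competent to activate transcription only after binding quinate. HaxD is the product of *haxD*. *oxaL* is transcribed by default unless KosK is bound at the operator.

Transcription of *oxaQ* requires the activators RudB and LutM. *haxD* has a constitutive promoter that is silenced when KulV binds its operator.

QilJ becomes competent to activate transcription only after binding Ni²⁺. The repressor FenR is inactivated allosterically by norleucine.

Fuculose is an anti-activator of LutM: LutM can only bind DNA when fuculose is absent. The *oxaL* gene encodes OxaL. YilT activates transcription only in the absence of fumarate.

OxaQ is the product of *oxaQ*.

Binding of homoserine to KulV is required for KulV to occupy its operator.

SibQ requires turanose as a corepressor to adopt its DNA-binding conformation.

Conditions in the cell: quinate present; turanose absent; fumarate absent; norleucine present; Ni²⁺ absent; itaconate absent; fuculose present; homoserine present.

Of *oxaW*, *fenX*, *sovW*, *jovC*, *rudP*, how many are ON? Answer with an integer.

3

Norleucine is present, so FenR is inactive.
With no repressor bound, *oxaW* is transcribed.
→ *oxaW* is ON.
Homoserine is present, so KulV is active.
With repressor KulV bound, *haxD* is not transcribed.
So HaxD is not produced.
Quinate is present, so RudB is active.
Fuculose is present, so LutM is inactive.
Required activator LutM is absent, so *oxaQ* is not transcribed.
So OxaQ is not produced.
No activator is available at the *fenX* promoter, so *fenX* is not transcribed.
→ *fenX* is OFF.
Turanose is absent, so SibQ is inactive.
Itaconate is absent, so KosK is active.
With repressor KosK bound, *oxaL* is not transcribed.
So OxaL is not produced.
With no repressor bound, *sovW* is transcribed.
→ *sovW* is ON.
Ni²⁺ is absent, so QilJ is inactive.
Required activator QilJ is absent, so *jovC* is not transcribed.
→ *jovC* is OFF.
Fumarate is absent, so YilT is active.
No repressor is bound and YilT is active, so *rudP* is transcribed.
→ *rudP* is ON.
3 of the 5 genes are transcribed.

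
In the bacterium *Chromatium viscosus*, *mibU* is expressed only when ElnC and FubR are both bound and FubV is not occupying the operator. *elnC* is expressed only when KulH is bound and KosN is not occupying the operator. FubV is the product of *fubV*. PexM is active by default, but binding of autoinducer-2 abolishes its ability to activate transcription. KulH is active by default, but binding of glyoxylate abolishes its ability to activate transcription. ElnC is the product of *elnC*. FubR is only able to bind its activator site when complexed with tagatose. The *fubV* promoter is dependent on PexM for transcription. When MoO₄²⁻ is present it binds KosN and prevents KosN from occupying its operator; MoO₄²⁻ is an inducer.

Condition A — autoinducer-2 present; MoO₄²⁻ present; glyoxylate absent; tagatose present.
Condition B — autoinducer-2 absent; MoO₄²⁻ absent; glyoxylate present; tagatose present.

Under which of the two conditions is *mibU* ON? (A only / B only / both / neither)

Condition A:
Autoinducer-2 is present, so PexM is inactive.
Required activator PexM is absent, so *fubV* is not transcribed.
So FubV is not produced.
MoO₄²⁻ is present, so KosN is inactive.
Glyoxylate is absent, so KulH is active.
No repressor is bound and KulH is active, so *elnC* is transcribed.
So ElnC is produced and active.
Tagatose is present, so FubR is active.
No repressor is bound and ElnC and FubR are active, so *mibU* is transcribed.
→ *mibU* is ON in A.
Condition B:
Autoinducer-2 is absent, so PexM is active.
No repressor is bound and PexM is active, so *fubV* is transcribed.
So FubV is produced and active.
MoO₄²⁻ is absent, so KosN is active.
Glyoxylate is present, so KulH is inactive.
With repressor KosN bound, *elnC* is not transcribed.
So ElnC is not produced.
Tagatose is present, so FubR is active.
With repressor FubV bound, *mibU* is not transcribed.
→ *mibU* is OFF in B.

A only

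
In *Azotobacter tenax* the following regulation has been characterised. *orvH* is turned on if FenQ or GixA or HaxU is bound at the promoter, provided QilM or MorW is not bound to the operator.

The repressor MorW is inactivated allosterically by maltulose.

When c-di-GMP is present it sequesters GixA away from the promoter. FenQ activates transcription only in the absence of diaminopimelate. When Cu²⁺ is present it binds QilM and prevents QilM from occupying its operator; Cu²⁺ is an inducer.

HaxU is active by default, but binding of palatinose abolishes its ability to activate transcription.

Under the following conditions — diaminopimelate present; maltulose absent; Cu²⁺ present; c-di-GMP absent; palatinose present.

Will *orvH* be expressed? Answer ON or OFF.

Cu²⁺ is present, so QilM is inactive.
Diaminopimelate is present, so FenQ is inactive.
c-di-GMP is absent, so GixA is active.
Maltulose is absent, so MorW is active.
Palatinose is present, so HaxU is inactive.
With repressor MorW bound, *orvH* is not transcribed.

OFF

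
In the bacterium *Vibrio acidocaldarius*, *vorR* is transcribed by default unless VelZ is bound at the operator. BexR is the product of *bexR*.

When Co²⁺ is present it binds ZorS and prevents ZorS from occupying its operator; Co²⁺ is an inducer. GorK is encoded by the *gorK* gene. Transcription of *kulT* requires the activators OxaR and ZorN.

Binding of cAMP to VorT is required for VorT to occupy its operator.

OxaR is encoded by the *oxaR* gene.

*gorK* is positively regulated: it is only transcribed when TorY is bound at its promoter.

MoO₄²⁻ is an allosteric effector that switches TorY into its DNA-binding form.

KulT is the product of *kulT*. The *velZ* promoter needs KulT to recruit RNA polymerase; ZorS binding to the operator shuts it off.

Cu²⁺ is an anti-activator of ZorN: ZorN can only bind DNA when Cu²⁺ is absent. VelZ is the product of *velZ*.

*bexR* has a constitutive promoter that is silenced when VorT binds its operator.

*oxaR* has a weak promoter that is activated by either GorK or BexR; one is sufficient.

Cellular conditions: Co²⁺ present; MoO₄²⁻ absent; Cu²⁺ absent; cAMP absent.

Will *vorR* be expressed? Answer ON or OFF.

MoO₄²⁻ is absent, so TorY is inactive.
Required activator TorY is absent, so *gorK* is not transcribed.
So GorK is not produced.
cAMP is absent, so VorT is inactive.
With no repressor bound, *bexR* is transcribed.
So BexR is produced and active.
Activator BexR is present, so *oxaR* is transcribed.
So OxaR is produced and active.
Cu²⁺ is absent, so ZorN is active.
No repressor is bound and OxaR and ZorN are active, so *kulT* is transcribed.
So KulT is produced and active.
Co²⁺ is present, so ZorS is inactive.
No repressor is bound and KulT is active, so *velZ* is transcribed.
So VelZ is produced and active.
With repressor VelZ bound, *vorR* is not transcribed.

OFF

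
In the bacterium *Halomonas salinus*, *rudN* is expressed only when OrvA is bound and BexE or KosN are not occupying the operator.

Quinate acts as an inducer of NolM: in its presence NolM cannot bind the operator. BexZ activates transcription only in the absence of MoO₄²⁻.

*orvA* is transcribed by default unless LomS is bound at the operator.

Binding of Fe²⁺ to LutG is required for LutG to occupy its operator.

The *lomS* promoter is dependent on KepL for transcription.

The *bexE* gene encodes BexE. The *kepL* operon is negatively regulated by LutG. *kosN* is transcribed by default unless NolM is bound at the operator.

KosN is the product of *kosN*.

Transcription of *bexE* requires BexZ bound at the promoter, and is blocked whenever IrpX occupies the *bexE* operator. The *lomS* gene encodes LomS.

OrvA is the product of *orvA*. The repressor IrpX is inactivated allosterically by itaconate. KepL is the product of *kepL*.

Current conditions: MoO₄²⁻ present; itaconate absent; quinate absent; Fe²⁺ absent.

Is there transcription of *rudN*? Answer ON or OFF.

OFF

MoO₄²⁻ is present, so BexZ is inactive.
Itaconate is absent, so IrpX is active.
With repressor IrpX bound, *bexE* is not transcribed.
So BexE is not produced.
Fe²⁺ is absent, so LutG is inactive.
With no repressor bound, *kepL* is transcribed.
So KepL is produced and active.
No repressor is bound and KepL is active, so *lomS* is transcribed.
So LomS is produced and active.
With repressor LomS bound, *orvA* is not transcribed.
So OrvA is not produced.
Quinate is absent, so NolM is active.
With repressor NolM bound, *kosN* is not transcribed.
So KosN is not produced.
Required activator OrvA is absent, so *rudN* is not transcribed.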